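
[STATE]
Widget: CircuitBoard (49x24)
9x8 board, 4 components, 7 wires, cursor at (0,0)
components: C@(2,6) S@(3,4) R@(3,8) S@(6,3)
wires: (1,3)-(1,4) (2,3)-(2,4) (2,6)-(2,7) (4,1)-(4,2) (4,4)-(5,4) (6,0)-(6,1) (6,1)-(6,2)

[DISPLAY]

   0 1 2 3 4 5 6 7 8                             
0  [.]                                           
                                                 
1               · ─ ·                            
                                                 
2               · ─ ·       C ─ ·                
                                                 
3                   S               R            
                                                 
4       · ─ ·       ·                            
                    │                            
5                   ·                            
                                                 
6   · ─ · ─ ·   S                                
                                                 
7                                                
Cursor: (0,0)                                    
                                                 
                                                 
                                                 
                                                 
                                                 
                                                 
                                                 


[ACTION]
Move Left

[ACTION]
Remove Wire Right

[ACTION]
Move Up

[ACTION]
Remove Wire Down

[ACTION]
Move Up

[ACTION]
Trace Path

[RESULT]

   0 1 2 3 4 5 6 7 8                             
0  [.]                                           
                                                 
1               · ─ ·                            
                                                 
2               · ─ ·       C ─ ·                
                                                 
3                   S               R            
                                                 
4       · ─ ·       ·                            
                    │                            
5                   ·                            
                                                 
6   · ─ · ─ ·   S                                
                                                 
7                                                
Cursor: (0,0)  Trace: No connections             
                                                 
                                                 
                                                 
                                                 
                                                 
                                                 
                                                 


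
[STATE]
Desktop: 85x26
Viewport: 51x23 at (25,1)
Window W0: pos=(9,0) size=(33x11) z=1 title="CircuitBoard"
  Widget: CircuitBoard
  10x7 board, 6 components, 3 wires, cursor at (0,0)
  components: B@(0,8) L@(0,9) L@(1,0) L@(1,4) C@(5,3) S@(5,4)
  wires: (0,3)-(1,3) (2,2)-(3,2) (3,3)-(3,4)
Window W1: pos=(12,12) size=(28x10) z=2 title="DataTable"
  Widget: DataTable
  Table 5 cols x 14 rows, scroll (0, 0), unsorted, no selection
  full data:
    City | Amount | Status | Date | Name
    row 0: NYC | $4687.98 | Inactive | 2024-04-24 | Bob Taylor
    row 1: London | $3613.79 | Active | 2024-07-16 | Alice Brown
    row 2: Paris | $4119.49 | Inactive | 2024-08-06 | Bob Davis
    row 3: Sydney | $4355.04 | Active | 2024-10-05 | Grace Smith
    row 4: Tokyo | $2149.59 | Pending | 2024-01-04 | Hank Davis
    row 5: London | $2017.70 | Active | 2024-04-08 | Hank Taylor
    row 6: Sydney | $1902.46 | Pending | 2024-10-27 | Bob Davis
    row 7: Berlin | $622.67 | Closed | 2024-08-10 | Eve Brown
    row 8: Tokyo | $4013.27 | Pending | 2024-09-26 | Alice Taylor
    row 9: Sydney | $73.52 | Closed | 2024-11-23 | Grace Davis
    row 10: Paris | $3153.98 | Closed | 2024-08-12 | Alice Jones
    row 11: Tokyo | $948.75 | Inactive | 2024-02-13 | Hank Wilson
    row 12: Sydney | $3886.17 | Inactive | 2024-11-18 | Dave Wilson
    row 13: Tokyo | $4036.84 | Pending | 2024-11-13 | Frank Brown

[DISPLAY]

                ┃                                  
────────────────┨                                  
6 7 8 9         ┃                                  
 ·              ┃                                  
 │              ┃                                  
 ·   L          ┃                                  
                ┃                                  
                ┃                                  
                ┃                                  
━━━━━━━━━━━━━━━━┛                                  
                                                   
━━━━━━━━━━━━━━┓                                    
              ┃                                    
──────────────┨                                    
t  │Status  │D┃                                    
───┼────────┼─┃                                    
.98│Inactive│2┃                                    
.79│Active  │2┃                                    
.49│Inactive│2┃                                    
.04│Active  │2┃                                    
━━━━━━━━━━━━━━┛                                    
                                                   
                                                   


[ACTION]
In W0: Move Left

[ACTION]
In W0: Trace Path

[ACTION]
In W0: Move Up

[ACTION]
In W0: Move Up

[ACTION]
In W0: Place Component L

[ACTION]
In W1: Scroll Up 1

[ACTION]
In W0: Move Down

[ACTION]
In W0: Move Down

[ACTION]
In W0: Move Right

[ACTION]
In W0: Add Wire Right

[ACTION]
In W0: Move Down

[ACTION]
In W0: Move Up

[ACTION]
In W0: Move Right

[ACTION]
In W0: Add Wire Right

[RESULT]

                ┃                                  
────────────────┨                                  
6 7 8 9         ┃                                  
 ·              ┃                                  
 │              ┃                                  
 ·   L          ┃                                  
                ┃                                  
 ·              ┃                                  
                ┃                                  
━━━━━━━━━━━━━━━━┛                                  
                                                   
━━━━━━━━━━━━━━┓                                    
              ┃                                    
──────────────┨                                    
t  │Status  │D┃                                    
───┼────────┼─┃                                    
.98│Inactive│2┃                                    
.79│Active  │2┃                                    
.49│Inactive│2┃                                    
.04│Active  │2┃                                    
━━━━━━━━━━━━━━┛                                    
                                                   
                                                   


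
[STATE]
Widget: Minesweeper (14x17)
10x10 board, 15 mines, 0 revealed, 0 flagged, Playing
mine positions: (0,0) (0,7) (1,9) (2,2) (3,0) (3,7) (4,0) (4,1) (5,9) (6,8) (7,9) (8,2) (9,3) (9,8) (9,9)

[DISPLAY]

■■■■■■■■■■    
■■■■■■■■■■    
■■■■■■■■■■    
■■■■■■■■■■    
■■■■■■■■■■    
■■■■■■■■■■    
■■■■■■■■■■    
■■■■■■■■■■    
■■■■■■■■■■    
■■■■■■■■■■    
              
              
              
              
              
              
              


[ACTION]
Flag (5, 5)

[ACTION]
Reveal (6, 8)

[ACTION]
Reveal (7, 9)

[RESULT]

✹■■■■■■✹■■    
■■■■■■■■■✹    
■■✹■■■■■■■    
✹■■■■■■✹■■    
✹✹■■■■■■■■    
■■■■■⚑■■■✹    
■■■■■■■■✹■    
■■■■■■■■■✹    
■■✹■■■■■■■    
■■■✹■■■■✹✹    
              
              
              
              
              
              
              


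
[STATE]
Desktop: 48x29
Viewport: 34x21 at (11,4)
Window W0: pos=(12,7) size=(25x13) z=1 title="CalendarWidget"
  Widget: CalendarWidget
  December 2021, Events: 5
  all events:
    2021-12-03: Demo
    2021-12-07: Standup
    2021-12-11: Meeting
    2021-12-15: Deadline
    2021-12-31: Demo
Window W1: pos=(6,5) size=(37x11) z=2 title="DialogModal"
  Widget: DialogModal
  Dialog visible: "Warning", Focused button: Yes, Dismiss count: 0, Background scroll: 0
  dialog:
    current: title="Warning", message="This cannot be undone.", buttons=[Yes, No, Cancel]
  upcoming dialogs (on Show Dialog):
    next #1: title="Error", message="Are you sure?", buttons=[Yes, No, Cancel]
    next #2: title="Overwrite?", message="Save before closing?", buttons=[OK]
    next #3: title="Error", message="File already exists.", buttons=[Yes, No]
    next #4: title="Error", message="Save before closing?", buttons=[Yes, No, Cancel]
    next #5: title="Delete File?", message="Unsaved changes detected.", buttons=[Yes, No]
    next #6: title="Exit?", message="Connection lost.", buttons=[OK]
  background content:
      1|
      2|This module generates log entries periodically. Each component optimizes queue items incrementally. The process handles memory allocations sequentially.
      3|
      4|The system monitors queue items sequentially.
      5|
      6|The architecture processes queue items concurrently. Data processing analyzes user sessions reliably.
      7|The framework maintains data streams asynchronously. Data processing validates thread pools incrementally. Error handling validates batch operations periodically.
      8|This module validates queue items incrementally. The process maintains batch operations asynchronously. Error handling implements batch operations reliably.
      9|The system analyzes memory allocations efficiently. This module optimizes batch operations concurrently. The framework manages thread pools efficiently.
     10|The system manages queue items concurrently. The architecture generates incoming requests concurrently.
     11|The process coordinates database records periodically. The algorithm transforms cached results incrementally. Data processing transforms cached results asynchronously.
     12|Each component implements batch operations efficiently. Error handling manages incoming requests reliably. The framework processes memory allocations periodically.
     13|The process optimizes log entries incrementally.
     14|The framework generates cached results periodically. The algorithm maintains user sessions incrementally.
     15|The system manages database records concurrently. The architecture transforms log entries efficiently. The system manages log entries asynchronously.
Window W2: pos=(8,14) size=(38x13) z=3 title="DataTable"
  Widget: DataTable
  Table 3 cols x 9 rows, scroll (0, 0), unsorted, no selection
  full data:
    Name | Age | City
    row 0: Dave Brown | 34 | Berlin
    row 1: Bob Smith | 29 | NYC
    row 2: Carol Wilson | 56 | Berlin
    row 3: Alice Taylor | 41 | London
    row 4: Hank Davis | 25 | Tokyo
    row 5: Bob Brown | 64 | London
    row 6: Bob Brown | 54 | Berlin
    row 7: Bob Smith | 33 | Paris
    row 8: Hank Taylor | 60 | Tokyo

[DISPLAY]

                                  
━━━━━━━━━━━━━━━━━━━━━━━━━━━━━━━┓  
logModal                       ┃  
───────────────────────────────┨  
                               ┃  
┌────────────────────────┐ies p┃  
│        Warning         │     ┃  
│ This cannot be undone. │s seq┃  
│  [Yes]  No   Cancel    │     ┃  
└────────────────────────┘ue it┃  
━━━━━━━━━━━━━━━━━━━━━━━━━━━━━━━━━━
ataTable                          
──────────────────────────────────
me        │Age│City               
──────────┼───┼──────             
ve Brown  │34 │Berlin             
b Smith   │29 │NYC                
rol Wilson│56 │Berlin             
ice Taylor│41 │London             
nk Davis  │25 │Tokyo              
b Brown   │64 │London             


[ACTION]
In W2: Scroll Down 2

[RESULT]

                                  
━━━━━━━━━━━━━━━━━━━━━━━━━━━━━━━┓  
logModal                       ┃  
───────────────────────────────┨  
                               ┃  
┌────────────────────────┐ies p┃  
│        Warning         │     ┃  
│ This cannot be undone. │s seq┃  
│  [Yes]  No   Cancel    │     ┃  
└────────────────────────┘ue it┃  
━━━━━━━━━━━━━━━━━━━━━━━━━━━━━━━━━━
ataTable                          
──────────────────────────────────
me        │Age│City               
──────────┼───┼──────             
rol Wilson│56 │Berlin             
ice Taylor│41 │London             
nk Davis  │25 │Tokyo              
b Brown   │64 │London             
b Brown   │54 │Berlin             
b Smith   │33 │Paris              


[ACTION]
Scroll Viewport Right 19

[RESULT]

                                  
━━━━━━━━━━━━━━━━━━━━━━━━━━━━┓     
Modal                       ┃     
────────────────────────────┨     
                            ┃     
──────────────────────┐ies p┃     
      Warning         │     ┃     
his cannot be undone. │s seq┃     
[Yes]  No   Cancel    │     ┃     
──────────────────────┘ue it┃     
━━━━━━━━━━━━━━━━━━━━━━━━━━━━━━━┓  
Table                          ┃  
───────────────────────────────┨  
       │Age│City               ┃  
───────┼───┼──────             ┃  
 Wilson│56 │Berlin             ┃  
 Taylor│41 │London             ┃  
Davis  │25 │Tokyo              ┃  
rown   │64 │London             ┃  
rown   │54 │Berlin             ┃  
mith   │33 │Paris              ┃  


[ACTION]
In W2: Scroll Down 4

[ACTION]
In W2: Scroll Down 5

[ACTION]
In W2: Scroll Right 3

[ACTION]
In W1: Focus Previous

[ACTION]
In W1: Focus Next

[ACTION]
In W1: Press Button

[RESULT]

                                  
━━━━━━━━━━━━━━━━━━━━━━━━━━━━┓     
Modal                       ┃     
────────────────────────────┨     
                            ┃     
dule generates log entries p┃     
                            ┃     
tem monitors queue items seq┃     
                            ┃     
hitecture processes queue it┃     
━━━━━━━━━━━━━━━━━━━━━━━━━━━━━━━┓  
Table                          ┃  
───────────────────────────────┨  
       │Age│City               ┃  
───────┼───┼──────             ┃  
 Wilson│56 │Berlin             ┃  
 Taylor│41 │London             ┃  
Davis  │25 │Tokyo              ┃  
rown   │64 │London             ┃  
rown   │54 │Berlin             ┃  
mith   │33 │Paris              ┃  


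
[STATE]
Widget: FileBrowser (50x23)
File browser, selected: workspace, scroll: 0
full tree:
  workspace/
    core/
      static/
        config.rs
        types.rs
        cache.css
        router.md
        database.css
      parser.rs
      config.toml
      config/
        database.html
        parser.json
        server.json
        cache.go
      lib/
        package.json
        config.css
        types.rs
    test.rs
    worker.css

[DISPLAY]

> [-] workspace/                                  
    [+] core/                                     
    test.rs                                       
    worker.css                                    
                                                  
                                                  
                                                  
                                                  
                                                  
                                                  
                                                  
                                                  
                                                  
                                                  
                                                  
                                                  
                                                  
                                                  
                                                  
                                                  
                                                  
                                                  
                                                  


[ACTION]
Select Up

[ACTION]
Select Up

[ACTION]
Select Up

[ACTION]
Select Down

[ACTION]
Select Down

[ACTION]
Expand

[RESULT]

  [-] workspace/                                  
    [+] core/                                     
  > test.rs                                       
    worker.css                                    
                                                  
                                                  
                                                  
                                                  
                                                  
                                                  
                                                  
                                                  
                                                  
                                                  
                                                  
                                                  
                                                  
                                                  
                                                  
                                                  
                                                  
                                                  
                                                  


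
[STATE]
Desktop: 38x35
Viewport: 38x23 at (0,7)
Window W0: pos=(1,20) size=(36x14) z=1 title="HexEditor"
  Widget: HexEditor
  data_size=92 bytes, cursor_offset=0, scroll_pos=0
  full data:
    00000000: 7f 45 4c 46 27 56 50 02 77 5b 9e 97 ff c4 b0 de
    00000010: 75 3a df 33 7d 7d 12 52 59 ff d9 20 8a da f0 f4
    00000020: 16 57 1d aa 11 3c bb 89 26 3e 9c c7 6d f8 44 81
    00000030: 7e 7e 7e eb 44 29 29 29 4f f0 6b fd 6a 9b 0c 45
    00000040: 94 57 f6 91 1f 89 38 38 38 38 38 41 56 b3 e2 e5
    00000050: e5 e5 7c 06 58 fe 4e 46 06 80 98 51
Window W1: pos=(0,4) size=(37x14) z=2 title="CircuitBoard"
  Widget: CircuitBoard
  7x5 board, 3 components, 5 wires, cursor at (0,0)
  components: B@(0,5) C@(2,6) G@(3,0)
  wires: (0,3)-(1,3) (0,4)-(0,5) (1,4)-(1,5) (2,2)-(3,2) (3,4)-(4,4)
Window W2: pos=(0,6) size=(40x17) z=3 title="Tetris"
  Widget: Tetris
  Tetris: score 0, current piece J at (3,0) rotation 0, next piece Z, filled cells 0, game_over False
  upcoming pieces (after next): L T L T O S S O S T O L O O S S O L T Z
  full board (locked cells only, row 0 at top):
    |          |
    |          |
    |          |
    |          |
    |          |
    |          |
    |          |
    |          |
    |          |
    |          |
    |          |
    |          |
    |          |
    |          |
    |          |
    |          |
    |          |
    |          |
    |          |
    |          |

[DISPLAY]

┃ Tetris                              
┠─────────────────────────────────────
┃          │Next:                     
┃          │▓▓                        
┃          │ ▓▓                       
┃          │                          
┃          │                          
┃          │                          
┃          │Score:                    
┃          │0                         
┃          │                          
┃          │                          
┃          │                          
┃          │                          
┃          │                          
┗━━━━━━━━━━━━━━━━━━━━━━━━━━━━━━━━━━━━━
 ┃00000000  7F 45 4c 46 27 56 50 02 ┃ 
 ┃00000010  75 3a df 33 7d 7d 12 52 ┃ 
 ┃00000020  16 57 1d aa 11 3c bb 89 ┃ 
 ┃00000030  7e 7e 7e eb 44 29 29 29 ┃ 
 ┃00000040  94 57 f6 91 1f 89 38 38 ┃ 
 ┃00000050  e5 e5 7c 06 58 fe 4e 46 ┃ 
 ┃                                  ┃ 


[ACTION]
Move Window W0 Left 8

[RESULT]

┃ Tetris                              
┠─────────────────────────────────────
┃          │Next:                     
┃          │▓▓                        
┃          │ ▓▓                       
┃          │                          
┃          │                          
┃          │                          
┃          │Score:                    
┃          │0                         
┃          │                          
┃          │                          
┃          │                          
┃          │                          
┃          │                          
┗━━━━━━━━━━━━━━━━━━━━━━━━━━━━━━━━━━━━━
┃00000000  7F 45 4c 46 27 56 50 02 ┃  
┃00000010  75 3a df 33 7d 7d 12 52 ┃  
┃00000020  16 57 1d aa 11 3c bb 89 ┃  
┃00000030  7e 7e 7e eb 44 29 29 29 ┃  
┃00000040  94 57 f6 91 1f 89 38 38 ┃  
┃00000050  e5 e5 7c 06 58 fe 4e 46 ┃  
┃                                  ┃  


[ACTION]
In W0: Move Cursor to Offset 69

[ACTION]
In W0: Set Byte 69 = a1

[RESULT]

┃ Tetris                              
┠─────────────────────────────────────
┃          │Next:                     
┃          │▓▓                        
┃          │ ▓▓                       
┃          │                          
┃          │                          
┃          │                          
┃          │Score:                    
┃          │0                         
┃          │                          
┃          │                          
┃          │                          
┃          │                          
┃          │                          
┗━━━━━━━━━━━━━━━━━━━━━━━━━━━━━━━━━━━━━
┃00000000  7f 45 4c 46 27 56 50 02 ┃  
┃00000010  75 3a df 33 7d 7d 12 52 ┃  
┃00000020  16 57 1d aa 11 3c bb 89 ┃  
┃00000030  7e 7e 7e eb 44 29 29 29 ┃  
┃00000040  94 57 f6 91 1f A1 38 38 ┃  
┃00000050  e5 e5 7c 06 58 fe 4e 46 ┃  
┃                                  ┃  


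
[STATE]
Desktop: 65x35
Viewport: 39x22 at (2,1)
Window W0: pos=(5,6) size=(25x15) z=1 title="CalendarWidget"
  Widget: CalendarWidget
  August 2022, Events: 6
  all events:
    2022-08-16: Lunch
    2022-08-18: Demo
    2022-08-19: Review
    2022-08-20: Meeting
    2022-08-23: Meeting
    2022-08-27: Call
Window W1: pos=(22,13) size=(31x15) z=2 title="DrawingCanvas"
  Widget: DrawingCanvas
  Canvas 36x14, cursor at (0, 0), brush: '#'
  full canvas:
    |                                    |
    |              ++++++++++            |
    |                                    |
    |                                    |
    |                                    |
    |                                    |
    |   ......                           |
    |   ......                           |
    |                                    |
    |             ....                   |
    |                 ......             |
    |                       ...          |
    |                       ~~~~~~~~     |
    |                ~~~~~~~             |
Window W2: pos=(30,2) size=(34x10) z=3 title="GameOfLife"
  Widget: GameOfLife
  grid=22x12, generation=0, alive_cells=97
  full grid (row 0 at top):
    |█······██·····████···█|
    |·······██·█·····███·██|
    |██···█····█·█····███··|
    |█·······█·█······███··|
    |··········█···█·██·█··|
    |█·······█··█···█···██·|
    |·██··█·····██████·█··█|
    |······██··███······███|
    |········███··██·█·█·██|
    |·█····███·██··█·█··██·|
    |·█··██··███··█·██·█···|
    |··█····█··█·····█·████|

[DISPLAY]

                                       
                            ┏━━━━━━━━━━
                            ┃ GameOfLif
                            ┠──────────
                            ┃Gen: 0    
   ┏━━━━━━━━━━━━━━━━━━━━━━━┓┃█·······█·
   ┃ CalendarWidget        ┃┃··········
   ┠───────────────────────┨┃█·······█·
   ┃      August 2022      ┃┃·██··█····
   ┃Mo Tu We Th Fr Sa Su   ┃┃······██··
   ┃ 1  2  3  4  5  6  7   ┃┗━━━━━━━━━━
   ┃ 8  9 10 11 12 13 14   ┃           
   ┃15 16* 17 18* 19┏━━━━━━━━━━━━━━━━━━
   ┃22 23* 24 25 26 ┃ DrawingCanvas    
   ┃29 30 31        ┠──────────────────
   ┃                ┃+                 
   ┃                ┃              ++++
   ┃                ┃                  
   ┃                ┃                  
   ┗━━━━━━━━━━━━━━━━┃                  
                    ┃                  
                    ┃   ......         


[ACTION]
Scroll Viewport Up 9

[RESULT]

                                       
                                       
                            ┏━━━━━━━━━━
                            ┃ GameOfLif
                            ┠──────────
                            ┃Gen: 0    
   ┏━━━━━━━━━━━━━━━━━━━━━━━┓┃█·······█·
   ┃ CalendarWidget        ┃┃··········
   ┠───────────────────────┨┃█·······█·
   ┃      August 2022      ┃┃·██··█····
   ┃Mo Tu We Th Fr Sa Su   ┃┃······██··
   ┃ 1  2  3  4  5  6  7   ┃┗━━━━━━━━━━
   ┃ 8  9 10 11 12 13 14   ┃           
   ┃15 16* 17 18* 19┏━━━━━━━━━━━━━━━━━━
   ┃22 23* 24 25 26 ┃ DrawingCanvas    
   ┃29 30 31        ┠──────────────────
   ┃                ┃+                 
   ┃                ┃              ++++
   ┃                ┃                  
   ┃                ┃                  
   ┗━━━━━━━━━━━━━━━━┃                  
                    ┃                  


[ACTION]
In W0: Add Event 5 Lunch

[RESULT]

                                       
                                       
                            ┏━━━━━━━━━━
                            ┃ GameOfLif
                            ┠──────────
                            ┃Gen: 0    
   ┏━━━━━━━━━━━━━━━━━━━━━━━┓┃█·······█·
   ┃ CalendarWidget        ┃┃··········
   ┠───────────────────────┨┃█·······█·
   ┃      August 2022      ┃┃·██··█····
   ┃Mo Tu We Th Fr Sa Su   ┃┃······██··
   ┃ 1  2  3  4  5*  6  7  ┃┗━━━━━━━━━━
   ┃ 8  9 10 11 12 13 14   ┃           
   ┃15 16* 17 18* 19┏━━━━━━━━━━━━━━━━━━
   ┃22 23* 24 25 26 ┃ DrawingCanvas    
   ┃29 30 31        ┠──────────────────
   ┃                ┃+                 
   ┃                ┃              ++++
   ┃                ┃                  
   ┃                ┃                  
   ┗━━━━━━━━━━━━━━━━┃                  
                    ┃                  


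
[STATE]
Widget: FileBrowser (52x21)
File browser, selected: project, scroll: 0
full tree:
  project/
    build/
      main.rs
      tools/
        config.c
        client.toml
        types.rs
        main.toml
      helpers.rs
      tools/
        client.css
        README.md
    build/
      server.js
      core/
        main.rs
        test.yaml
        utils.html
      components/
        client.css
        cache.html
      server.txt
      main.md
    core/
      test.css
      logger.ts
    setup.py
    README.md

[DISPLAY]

> [-] project/                                      
    [+] build/                                      
    [+] build/                                      
    [+] core/                                       
    setup.py                                        
    README.md                                       
                                                    
                                                    
                                                    
                                                    
                                                    
                                                    
                                                    
                                                    
                                                    
                                                    
                                                    
                                                    
                                                    
                                                    
                                                    


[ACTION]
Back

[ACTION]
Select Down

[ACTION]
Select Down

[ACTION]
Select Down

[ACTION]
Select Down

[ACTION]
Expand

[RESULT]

  [-] project/                                      
    [+] build/                                      
    [+] build/                                      
    [+] core/                                       
  > setup.py                                        
    README.md                                       
                                                    
                                                    
                                                    
                                                    
                                                    
                                                    
                                                    
                                                    
                                                    
                                                    
                                                    
                                                    
                                                    
                                                    
                                                    


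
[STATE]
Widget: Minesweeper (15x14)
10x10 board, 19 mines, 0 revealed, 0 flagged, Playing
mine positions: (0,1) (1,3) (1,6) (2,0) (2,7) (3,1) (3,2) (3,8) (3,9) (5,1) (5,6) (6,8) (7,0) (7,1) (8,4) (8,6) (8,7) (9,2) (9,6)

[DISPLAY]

■■■■■■■■■■     
■■■■■■■■■■     
■■■■■■■■■■     
■■■■■■■■■■     
■■■■■■■■■■     
■■■■■■■■■■     
■■■■■■■■■■     
■■■■■■■■■■     
■■■■■■■■■■     
■■■■■■■■■■     
               
               
               
               


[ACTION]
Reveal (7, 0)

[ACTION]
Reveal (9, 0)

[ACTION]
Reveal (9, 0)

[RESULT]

■✹■■■■■■■■     
■■■✹■■✹■■■     
✹■■■■■■✹■■     
■✹✹■■■■■✹✹     
■■■■■■■■■■     
■✹■■■■✹■■■     
■■■■■■■■✹■     
✹✹■■■■■■■■     
■■■■✹■✹✹■■     
■■✹■■■✹■■■     
               
               
               
               


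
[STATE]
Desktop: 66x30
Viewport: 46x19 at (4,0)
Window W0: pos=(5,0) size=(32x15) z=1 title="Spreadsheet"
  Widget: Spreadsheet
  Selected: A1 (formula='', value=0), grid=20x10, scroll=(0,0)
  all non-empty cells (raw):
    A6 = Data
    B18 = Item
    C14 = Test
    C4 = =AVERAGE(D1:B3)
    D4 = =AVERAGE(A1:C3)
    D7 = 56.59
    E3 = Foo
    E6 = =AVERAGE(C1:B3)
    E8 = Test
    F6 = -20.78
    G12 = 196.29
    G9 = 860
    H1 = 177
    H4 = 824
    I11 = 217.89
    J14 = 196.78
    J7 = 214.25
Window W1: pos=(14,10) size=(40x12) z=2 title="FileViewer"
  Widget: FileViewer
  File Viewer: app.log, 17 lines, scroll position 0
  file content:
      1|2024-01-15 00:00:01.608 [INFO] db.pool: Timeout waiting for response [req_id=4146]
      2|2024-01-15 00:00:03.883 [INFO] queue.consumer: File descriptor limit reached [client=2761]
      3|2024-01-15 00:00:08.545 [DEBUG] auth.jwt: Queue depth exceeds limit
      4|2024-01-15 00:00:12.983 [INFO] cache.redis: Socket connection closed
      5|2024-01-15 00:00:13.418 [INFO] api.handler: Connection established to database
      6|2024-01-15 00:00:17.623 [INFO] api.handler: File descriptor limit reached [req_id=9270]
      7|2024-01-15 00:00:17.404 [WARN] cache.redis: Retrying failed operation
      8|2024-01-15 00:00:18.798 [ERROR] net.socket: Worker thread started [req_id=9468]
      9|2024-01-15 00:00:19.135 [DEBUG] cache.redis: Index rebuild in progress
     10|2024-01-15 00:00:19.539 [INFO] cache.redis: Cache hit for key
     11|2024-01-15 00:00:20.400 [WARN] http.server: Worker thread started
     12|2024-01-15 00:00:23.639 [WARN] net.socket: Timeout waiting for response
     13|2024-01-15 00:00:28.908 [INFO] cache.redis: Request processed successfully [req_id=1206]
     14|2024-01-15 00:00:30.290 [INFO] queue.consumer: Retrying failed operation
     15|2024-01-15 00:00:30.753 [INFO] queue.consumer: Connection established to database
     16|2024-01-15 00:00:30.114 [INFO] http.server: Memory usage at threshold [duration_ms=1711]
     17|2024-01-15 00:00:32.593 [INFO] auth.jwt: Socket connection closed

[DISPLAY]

 ┏━━━━━━━━━━━━━━━━━━━━━━━━━━━━━━┓             
 ┃ Spreadsheet                  ┃             
 ┠──────────────────────────────┨             
 ┃A1:                           ┃             
 ┃       A       B       C      ┃             
 ┃------------------------------┃             
 ┃  1      [0]       0       0  ┃             
 ┃  2        0       0       0  ┃             
 ┃  3        0       0       0  ┃             
 ┃  4        0       0       0  ┃             
 ┃  5     ┏━━━━━━━━━━━━━━━━━━━━━━━━━━━━━━━━━━━
 ┃  6 Data┃ FileViewer                        
 ┃  7     ┠───────────────────────────────────
 ┃  8     ┃2024-01-15 00:00:01.608 [INFO] db.p
 ┗━━━━━━━━┃2024-01-15 00:00:03.883 [INFO] queu
          ┃2024-01-15 00:00:08.545 [DEBUG] aut
          ┃2024-01-15 00:00:12.983 [INFO] cach
          ┃2024-01-15 00:00:13.418 [INFO] api.
          ┃2024-01-15 00:00:17.623 [INFO] api.


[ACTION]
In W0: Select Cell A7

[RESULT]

 ┏━━━━━━━━━━━━━━━━━━━━━━━━━━━━━━┓             
 ┃ Spreadsheet                  ┃             
 ┠──────────────────────────────┨             
 ┃A7:                           ┃             
 ┃       A       B       C      ┃             
 ┃------------------------------┃             
 ┃  1        0       0       0  ┃             
 ┃  2        0       0       0  ┃             
 ┃  3        0       0       0  ┃             
 ┃  4        0       0       0  ┃             
 ┃  5     ┏━━━━━━━━━━━━━━━━━━━━━━━━━━━━━━━━━━━
 ┃  6 Data┃ FileViewer                        
 ┃  7     ┠───────────────────────────────────
 ┃  8     ┃2024-01-15 00:00:01.608 [INFO] db.p
 ┗━━━━━━━━┃2024-01-15 00:00:03.883 [INFO] queu
          ┃2024-01-15 00:00:08.545 [DEBUG] aut
          ┃2024-01-15 00:00:12.983 [INFO] cach
          ┃2024-01-15 00:00:13.418 [INFO] api.
          ┃2024-01-15 00:00:17.623 [INFO] api.


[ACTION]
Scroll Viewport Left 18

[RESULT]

     ┏━━━━━━━━━━━━━━━━━━━━━━━━━━━━━━┓         
     ┃ Spreadsheet                  ┃         
     ┠──────────────────────────────┨         
     ┃A7:                           ┃         
     ┃       A       B       C      ┃         
     ┃------------------------------┃         
     ┃  1        0       0       0  ┃         
     ┃  2        0       0       0  ┃         
     ┃  3        0       0       0  ┃         
     ┃  4        0       0       0  ┃         
     ┃  5     ┏━━━━━━━━━━━━━━━━━━━━━━━━━━━━━━━
     ┃  6 Data┃ FileViewer                    
     ┃  7     ┠───────────────────────────────
     ┃  8     ┃2024-01-15 00:00:01.608 [INFO] 
     ┗━━━━━━━━┃2024-01-15 00:00:03.883 [INFO] 
              ┃2024-01-15 00:00:08.545 [DEBUG]
              ┃2024-01-15 00:00:12.983 [INFO] 
              ┃2024-01-15 00:00:13.418 [INFO] 
              ┃2024-01-15 00:00:17.623 [INFO] 


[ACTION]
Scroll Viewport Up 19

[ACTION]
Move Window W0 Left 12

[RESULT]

┏━━━━━━━━━━━━━━━━━━━━━━━━━━━━━━┓              
┃ Spreadsheet                  ┃              
┠──────────────────────────────┨              
┃A7:                           ┃              
┃       A       B       C      ┃              
┃------------------------------┃              
┃  1        0       0       0  ┃              
┃  2        0       0       0  ┃              
┃  3        0       0       0  ┃              
┃  4        0       0       0  ┃              
┃  5        0 ┏━━━━━━━━━━━━━━━━━━━━━━━━━━━━━━━
┃  6 Data     ┃ FileViewer                    
┃  7      [0] ┠───────────────────────────────
┃  8        0 ┃2024-01-15 00:00:01.608 [INFO] 
┗━━━━━━━━━━━━━┃2024-01-15 00:00:03.883 [INFO] 
              ┃2024-01-15 00:00:08.545 [DEBUG]
              ┃2024-01-15 00:00:12.983 [INFO] 
              ┃2024-01-15 00:00:13.418 [INFO] 
              ┃2024-01-15 00:00:17.623 [INFO] 


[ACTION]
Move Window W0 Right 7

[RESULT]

       ┏━━━━━━━━━━━━━━━━━━━━━━━━━━━━━━┓       
       ┃ Spreadsheet                  ┃       
       ┠──────────────────────────────┨       
       ┃A7:                           ┃       
       ┃       A       B       C      ┃       
       ┃------------------------------┃       
       ┃  1        0       0       0  ┃       
       ┃  2        0       0       0  ┃       
       ┃  3        0       0       0  ┃       
       ┃  4        0       0       0  ┃       
       ┃  5   ┏━━━━━━━━━━━━━━━━━━━━━━━━━━━━━━━
       ┃  6 Da┃ FileViewer                    
       ┃  7   ┠───────────────────────────────
       ┃  8   ┃2024-01-15 00:00:01.608 [INFO] 
       ┗━━━━━━┃2024-01-15 00:00:03.883 [INFO] 
              ┃2024-01-15 00:00:08.545 [DEBUG]
              ┃2024-01-15 00:00:12.983 [INFO] 
              ┃2024-01-15 00:00:13.418 [INFO] 
              ┃2024-01-15 00:00:17.623 [INFO] 
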